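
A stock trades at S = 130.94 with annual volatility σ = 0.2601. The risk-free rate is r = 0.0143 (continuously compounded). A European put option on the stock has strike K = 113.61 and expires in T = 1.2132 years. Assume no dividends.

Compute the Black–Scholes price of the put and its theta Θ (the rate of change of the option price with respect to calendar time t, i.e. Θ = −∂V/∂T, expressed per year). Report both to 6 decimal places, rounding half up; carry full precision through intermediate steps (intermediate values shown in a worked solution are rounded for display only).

σ√T = 0.2601·√1.2132 = 0.286488
d₁ = (ln(S/K) + (r+σ²/2)T) / (σ√T) = (ln(130.94/113.61) + (0.0143+0.2601²/2)·1.2132) / 0.286488 = (0.141968 + 0.058386) / 0.286488 = 0.699345
d₂ = d₁ − σ√T = 0.699345 − 0.286488 = 0.412857
e^{−rT} = e^{−0.0143·1.2132} = 0.982801
N(−d₁) = 0.242168,  N(−d₂) = 0.339856
Put price V = K·e^{−rT}·N(−d₂) − S·N(−d₁) = 37.946913 − 31.709488 = 6.237425
φ(d₁) = (1/√(2π))·e^{−d₁²/2} = 0.312397
Θ = −S·φ(d₁)·σ/(2√T) + r·K·e^{−rT}·N(−d₂) = −4.829735 + 0.542641 = -4.287094

price = 6.237425
Θ = -4.287094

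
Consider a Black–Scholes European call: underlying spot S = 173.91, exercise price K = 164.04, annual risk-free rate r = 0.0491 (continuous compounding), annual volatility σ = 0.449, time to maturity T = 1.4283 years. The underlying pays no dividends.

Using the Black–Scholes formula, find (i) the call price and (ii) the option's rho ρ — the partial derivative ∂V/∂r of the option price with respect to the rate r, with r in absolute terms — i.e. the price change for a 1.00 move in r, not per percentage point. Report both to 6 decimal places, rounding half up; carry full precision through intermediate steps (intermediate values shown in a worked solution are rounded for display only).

σ√T = 0.449·√1.4283 = 0.536607
d₁ = (ln(S/K) + (r+σ²/2)T) / (σ√T) = (ln(173.91/164.04) + (0.0491+0.449²/2)·1.4283) / 0.536607 = (0.058428 + 0.214103) / 0.536607 = 0.507878
d₂ = d₁ − σ√T = 0.507878 − 0.536607 = -0.028729
e^{−rT} = e^{−0.0491·1.4283} = 0.932273
N(d₁) = 0.694230,  N(d₂) = 0.488540
Call price V = S·N(d₁) − K·e^{−rT}·N(d₂) = 120.733611 − 74.712510 = 46.021101
ρ = K·T·e^{−rT}·N(d₂) = 106.711878

price = 46.021101
ρ = 106.711878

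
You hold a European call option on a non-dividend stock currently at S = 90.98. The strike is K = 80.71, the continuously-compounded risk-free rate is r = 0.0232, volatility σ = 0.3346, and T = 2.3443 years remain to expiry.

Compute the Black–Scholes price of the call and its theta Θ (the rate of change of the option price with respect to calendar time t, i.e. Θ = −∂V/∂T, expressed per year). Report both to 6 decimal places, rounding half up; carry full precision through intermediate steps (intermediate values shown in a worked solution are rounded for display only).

σ√T = 0.3346·√2.3443 = 0.512310
d₁ = (ln(S/K) + (r+σ²/2)T) / (σ√T) = (ln(90.98/80.71) + (0.0232+0.3346²/2)·2.3443) / 0.512310 = (0.119777 + 0.185618) / 0.512310 = 0.596115
d₂ = d₁ − σ√T = 0.596115 − 0.512310 = 0.083806
e^{−rT} = e^{−0.0232·2.3443} = 0.947065
N(d₁) = 0.724451,  N(d₂) = 0.533394
Call price V = S·N(d₁) − K·e^{−rT}·N(d₂) = 65.910540 − 40.771394 = 25.139145
φ(d₁) = (1/√(2π))·e^{−d₁²/2} = 0.334000
Θ = −S·φ(d₁)·σ/(2√T) − r·K·e^{−rT}·N(d₂) = −3.320331 − 0.945896 = -4.266227

price = 25.139145
Θ = -4.266227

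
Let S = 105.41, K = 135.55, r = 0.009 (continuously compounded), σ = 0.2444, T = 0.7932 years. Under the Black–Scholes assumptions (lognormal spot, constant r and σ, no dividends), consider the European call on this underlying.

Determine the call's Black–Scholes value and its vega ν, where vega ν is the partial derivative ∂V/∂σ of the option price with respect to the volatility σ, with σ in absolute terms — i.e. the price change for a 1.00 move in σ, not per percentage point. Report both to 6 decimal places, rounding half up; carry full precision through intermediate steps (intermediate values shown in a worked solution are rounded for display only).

σ√T = 0.2444·√0.7932 = 0.217667
d₁ = (ln(S/K) + (r+σ²/2)T) / (σ√T) = (ln(105.41/135.55) + (0.009+0.2444²/2)·0.7932) / 0.217667 = (-0.251483 + 0.030828) / 0.217667 = -1.013727
d₂ = d₁ − σ√T = -1.013727 − 0.217667 = -1.231394
e^{−rT} = e^{−0.009·0.7932} = 0.992887
N(d₁) = 0.155357,  N(d₂) = 0.109088
Call price V = S·N(d₁) − K·e^{−rT}·N(d₂) = 16.376141 − 14.681673 = 1.694467
φ(d₁) = (1/√(2π))·e^{−d₁²/2} = 0.238649
ν = S·φ(d₁)·√T = 22.404419

price = 1.694467
ν = 22.404419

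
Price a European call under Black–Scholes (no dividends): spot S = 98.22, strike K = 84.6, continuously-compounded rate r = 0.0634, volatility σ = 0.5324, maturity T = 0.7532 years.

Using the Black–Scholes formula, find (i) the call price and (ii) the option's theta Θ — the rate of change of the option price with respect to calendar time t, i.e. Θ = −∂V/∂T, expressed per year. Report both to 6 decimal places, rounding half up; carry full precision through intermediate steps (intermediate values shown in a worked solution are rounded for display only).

price = 26.555184
Θ = -12.635717

σ√T = 0.5324·√0.7532 = 0.462054
d₁ = (ln(S/K) + (r+σ²/2)T) / (σ√T) = (ln(98.22/84.6) + (0.0634+0.5324²/2)·0.7532) / 0.462054 = (0.149276 + 0.154500) / 0.462054 = 0.657446
d₂ = d₁ − σ√T = 0.657446 − 0.462054 = 0.195391
e^{−rT} = e^{−0.0634·0.7532} = 0.953369
N(d₁) = 0.744553,  N(d₂) = 0.577457
Call price V = S·N(d₁) − K·e^{−rT}·N(d₂) = 73.129971 − 46.574787 = 26.555184
φ(d₁) = (1/√(2π))·e^{−d₁²/2} = 0.321404
Θ = −S·φ(d₁)·σ/(2√T) − r·K·e^{−rT}·N(d₂) = −9.682875 − 2.952842 = -12.635717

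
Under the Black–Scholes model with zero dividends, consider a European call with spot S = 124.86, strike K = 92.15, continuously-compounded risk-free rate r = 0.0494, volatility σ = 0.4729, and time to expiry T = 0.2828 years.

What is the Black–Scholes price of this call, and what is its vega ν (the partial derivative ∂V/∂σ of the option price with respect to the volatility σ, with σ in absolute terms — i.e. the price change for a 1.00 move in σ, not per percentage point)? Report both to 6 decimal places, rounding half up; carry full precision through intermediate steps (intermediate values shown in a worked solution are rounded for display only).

price = 35.298678
ν = 10.092262

σ√T = 0.4729·√0.2828 = 0.251483
d₁ = (ln(S/K) + (r+σ²/2)T) / (σ√T) = (ln(124.86/92.15) + (0.0494+0.4729²/2)·0.2828) / 0.251483 = (0.303775 + 0.045592) / 0.251483 = 1.389228
d₂ = d₁ − σ√T = 1.389228 − 0.251483 = 1.137745
e^{−rT} = e^{−0.0494·0.2828} = 0.986127
N(d₁) = 0.917618,  N(d₂) = 0.872387
Call price V = S·N(d₁) − K·e^{−rT}·N(d₂) = 114.573828 − 79.275150 = 35.298678
φ(d₁) = (1/√(2π))·e^{−d₁²/2} = 0.151994
ν = S·φ(d₁)·√T = 10.092262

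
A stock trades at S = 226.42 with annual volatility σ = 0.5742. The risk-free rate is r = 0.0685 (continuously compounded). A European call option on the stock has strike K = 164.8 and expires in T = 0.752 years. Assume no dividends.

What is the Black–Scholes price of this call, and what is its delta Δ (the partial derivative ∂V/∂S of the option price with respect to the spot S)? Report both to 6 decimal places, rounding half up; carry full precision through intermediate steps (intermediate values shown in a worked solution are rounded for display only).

price = 82.153086
Δ = 0.839004

σ√T = 0.5742·√0.752 = 0.497934
d₁ = (ln(S/K) + (r+σ²/2)T) / (σ√T) = (ln(226.42/164.8) + (0.0685+0.5742²/2)·0.752) / 0.497934 = (0.317659 + 0.175481) / 0.497934 = 0.990372
d₂ = d₁ − σ√T = 0.990372 − 0.497934 = 0.492438
e^{−rT} = e^{−0.0685·0.752} = 0.949792
N(d₁) = 0.839004,  N(d₂) = 0.688795
Call price V = S·N(d₁) − K·e^{−rT}·N(d₂) = 189.967262 − 107.814176 = 82.153086
Δ = N(d₁) = 0.839004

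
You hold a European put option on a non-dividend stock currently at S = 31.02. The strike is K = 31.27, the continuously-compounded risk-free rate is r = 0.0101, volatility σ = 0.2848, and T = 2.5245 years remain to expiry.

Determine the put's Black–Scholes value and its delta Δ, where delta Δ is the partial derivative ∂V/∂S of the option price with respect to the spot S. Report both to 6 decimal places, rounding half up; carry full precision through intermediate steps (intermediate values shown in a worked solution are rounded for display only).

price = 5.239816
Δ = -0.395558

σ√T = 0.2848·√2.5245 = 0.452509
d₁ = (ln(S/K) + (r+σ²/2)T) / (σ√T) = (ln(31.02/31.27) + (0.0101+0.2848²/2)·2.5245) / 0.452509 = (-0.008027 + 0.127880) / 0.452509 = 0.264863
d₂ = d₁ − σ√T = 0.264863 − 0.452509 = -0.187647
e^{−rT} = e^{−0.0101·2.5245} = 0.974825
N(−d₁) = 0.395558,  N(−d₂) = 0.574423
Put price V = K·e^{−rT}·N(−d₂) − S·N(−d₁) = 17.510014 − 12.270198 = 5.239816
Δ = −N(−d₁) = -0.395558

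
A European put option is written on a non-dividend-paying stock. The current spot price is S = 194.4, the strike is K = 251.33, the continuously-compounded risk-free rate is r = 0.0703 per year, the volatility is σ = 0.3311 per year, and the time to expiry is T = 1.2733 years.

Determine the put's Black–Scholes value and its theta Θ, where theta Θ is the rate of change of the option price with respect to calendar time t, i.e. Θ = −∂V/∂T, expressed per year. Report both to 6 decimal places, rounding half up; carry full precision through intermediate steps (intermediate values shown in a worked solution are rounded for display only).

price = 52.192760
Θ = 0.912832

σ√T = 0.3311·√1.2733 = 0.373615
d₁ = (ln(S/K) + (r+σ²/2)T) / (σ√T) = (ln(194.4/251.33) + (0.0703+0.3311²/2)·1.2733) / 0.373615 = (-0.256849 + 0.159307) / 0.373615 = -0.261075
d₂ = d₁ − σ√T = -0.261075 − 0.373615 = -0.634691
e^{−rT} = e^{−0.0703·1.2733} = 0.914376
N(−d₁) = 0.602983,  N(−d₂) = 0.737185
Put price V = K·e^{−rT}·N(−d₂) − S·N(−d₁) = 169.412626 − 117.219866 = 52.192760
φ(d₁) = (1/√(2π))·e^{−d₁²/2} = 0.385575
Θ = −S·φ(d₁)·σ/(2√T) + r·K·e^{−rT}·N(−d₂) = −10.996875 + 11.909708 = 0.912832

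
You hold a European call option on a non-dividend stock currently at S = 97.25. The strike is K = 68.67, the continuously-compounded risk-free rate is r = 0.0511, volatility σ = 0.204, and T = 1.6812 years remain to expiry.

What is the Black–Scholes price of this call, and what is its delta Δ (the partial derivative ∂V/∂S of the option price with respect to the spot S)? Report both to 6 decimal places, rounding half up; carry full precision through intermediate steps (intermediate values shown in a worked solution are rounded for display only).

price = 34.667588
Δ = 0.961851

σ√T = 0.204·√1.6812 = 0.264509
d₁ = (ln(S/K) + (r+σ²/2)T) / (σ√T) = (ln(97.25/68.67) + (0.0511+0.204²/2)·1.6812) / 0.264509 = (0.347973 + 0.120892) / 0.264509 = 1.772586
d₂ = d₁ − σ√T = 1.772586 − 0.264509 = 1.508077
e^{−rT} = e^{−0.0511·1.6812} = 0.917677
N(d₁) = 0.961851,  N(d₂) = 0.934233
Call price V = S·N(d₁) − K·e^{−rT}·N(d₂) = 93.540042 − 58.872453 = 34.667588
Δ = N(d₁) = 0.961851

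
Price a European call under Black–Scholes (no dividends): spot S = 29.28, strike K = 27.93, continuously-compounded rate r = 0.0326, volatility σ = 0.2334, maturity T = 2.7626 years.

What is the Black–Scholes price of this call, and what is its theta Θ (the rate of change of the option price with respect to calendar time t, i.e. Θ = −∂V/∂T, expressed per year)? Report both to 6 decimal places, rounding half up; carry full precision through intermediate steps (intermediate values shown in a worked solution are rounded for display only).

σ√T = 0.2334·√2.7626 = 0.387936
d₁ = (ln(S/K) + (r+σ²/2)T) / (σ√T) = (ln(29.28/27.93) + (0.0326+0.2334²/2)·2.7626) / 0.387936 = (0.047203 + 0.165308) / 0.387936 = 0.547800
d₂ = d₁ − σ√T = 0.547800 − 0.387936 = 0.159864
e^{−rT} = e^{−0.0326·2.7626} = 0.913876
N(d₁) = 0.708085,  N(d₂) = 0.563506
Call price V = S·N(d₁) − K·e^{−rT}·N(d₂) = 20.732738 − 14.383233 = 6.349505
φ(d₁) = (1/√(2π))·e^{−d₁²/2} = 0.343358
Θ = −S·φ(d₁)·σ/(2√T) − r·K·e^{−rT}·N(d₂) = −0.705879 − 0.468893 = -1.174773

price = 6.349505
Θ = -1.174773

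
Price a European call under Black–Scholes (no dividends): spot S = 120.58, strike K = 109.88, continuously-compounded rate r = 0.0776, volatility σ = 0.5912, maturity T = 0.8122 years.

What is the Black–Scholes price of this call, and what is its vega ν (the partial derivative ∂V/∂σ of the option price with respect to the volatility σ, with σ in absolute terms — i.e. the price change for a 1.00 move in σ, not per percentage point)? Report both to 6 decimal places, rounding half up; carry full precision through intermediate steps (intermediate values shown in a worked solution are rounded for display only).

σ√T = 0.5912·√0.8122 = 0.532802
d₁ = (ln(S/K) + (r+σ²/2)T) / (σ√T) = (ln(120.58/109.88) + (0.0776+0.5912²/2)·0.8122) / 0.532802 = (0.092925 + 0.204966) / 0.532802 = 0.559101
d₂ = d₁ − σ√T = 0.559101 − 0.532802 = 0.026299
e^{−rT} = e^{−0.0776·0.8122} = 0.938918
N(d₁) = 0.711954,  N(d₂) = 0.510491
Call price V = S·N(d₁) − K·e^{−rT}·N(d₂) = 85.847377 − 52.666479 = 33.180898
φ(d₁) = (1/√(2π))·e^{−d₁²/2} = 0.341217
ν = S·φ(d₁)·√T = 37.079841

price = 33.180898
ν = 37.079841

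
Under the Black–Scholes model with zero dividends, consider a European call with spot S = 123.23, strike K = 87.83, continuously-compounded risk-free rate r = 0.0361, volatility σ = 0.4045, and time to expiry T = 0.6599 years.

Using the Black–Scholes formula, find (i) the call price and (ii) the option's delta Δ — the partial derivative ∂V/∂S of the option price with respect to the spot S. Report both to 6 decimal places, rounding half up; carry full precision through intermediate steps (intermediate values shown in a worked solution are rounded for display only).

σ√T = 0.4045·√0.6599 = 0.328592
d₁ = (ln(S/K) + (r+σ²/2)T) / (σ√T) = (ln(123.23/87.83) + (0.0361+0.4045²/2)·0.6599) / 0.328592 = (0.338649 + 0.077809) / 0.328592 = 1.267401
d₂ = d₁ − σ√T = 1.267401 − 0.328592 = 0.938808
e^{−rT} = e^{−0.0361·0.6599} = 0.976459
N(d₁) = 0.897494,  N(d₂) = 0.826085
Call price V = S·N(d₁) − K·e^{−rT}·N(d₂) = 110.598181 − 70.847069 = 39.751112
Δ = N(d₁) = 0.897494

price = 39.751112
Δ = 0.897494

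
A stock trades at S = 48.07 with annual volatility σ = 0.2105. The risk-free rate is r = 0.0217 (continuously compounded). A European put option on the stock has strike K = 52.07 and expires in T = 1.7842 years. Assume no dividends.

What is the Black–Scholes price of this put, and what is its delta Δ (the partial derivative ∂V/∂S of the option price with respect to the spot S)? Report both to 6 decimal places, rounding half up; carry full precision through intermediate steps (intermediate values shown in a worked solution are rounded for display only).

σ√T = 0.2105·√1.7842 = 0.281173
d₁ = (ln(S/K) + (r+σ²/2)T) / (σ√T) = (ln(48.07/52.07) + (0.0217+0.2105²/2)·1.7842) / 0.281173 = (-0.079931 + 0.078246) / 0.281173 = -0.005991
d₂ = d₁ − σ√T = -0.005991 − 0.281173 = -0.287164
e^{−rT} = e^{−0.0217·1.7842} = 0.962023
N(−d₁) = 0.502390,  N(−d₂) = 0.613007
Put price V = K·e^{−rT}·N(−d₂) − S·N(−d₁) = 30.707044 − 24.149880 = 6.557164
Δ = −N(−d₁) = -0.502390

price = 6.557164
Δ = -0.502390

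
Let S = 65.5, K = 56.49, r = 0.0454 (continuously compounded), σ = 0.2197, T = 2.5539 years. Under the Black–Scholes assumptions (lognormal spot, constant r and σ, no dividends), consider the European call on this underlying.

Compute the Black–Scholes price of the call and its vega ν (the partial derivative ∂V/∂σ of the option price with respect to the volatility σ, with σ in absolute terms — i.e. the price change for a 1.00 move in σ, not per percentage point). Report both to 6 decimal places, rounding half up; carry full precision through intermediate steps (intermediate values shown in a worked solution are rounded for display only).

σ√T = 0.2197·√2.5539 = 0.351101
d₁ = (ln(S/K) + (r+σ²/2)T) / (σ√T) = (ln(65.5/56.49) + (0.0454+0.2197²/2)·2.5539) / 0.351101 = (0.147987 + 0.177583) / 0.351101 = 0.927282
d₂ = d₁ − σ√T = 0.927282 − 0.351101 = 0.576181
e^{−rT} = e^{−0.0454·2.5539} = 0.890522
N(d₁) = 0.823110,  N(d₂) = 0.717754
Call price V = S·N(d₁) − K·e^{−rT}·N(d₂) = 53.913697 − 36.107027 = 17.806669
φ(d₁) = (1/√(2π))·e^{−d₁²/2} = 0.259535
ν = S·φ(d₁)·√T = 27.166828

price = 17.806669
ν = 27.166828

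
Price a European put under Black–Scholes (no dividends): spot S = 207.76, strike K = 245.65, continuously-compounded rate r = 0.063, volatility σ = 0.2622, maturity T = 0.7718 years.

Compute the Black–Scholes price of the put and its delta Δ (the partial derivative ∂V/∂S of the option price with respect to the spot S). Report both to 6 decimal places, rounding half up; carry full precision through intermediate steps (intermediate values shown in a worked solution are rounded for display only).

price = 35.992655
Δ = -0.655791

σ√T = 0.2622·√0.7718 = 0.230348
d₁ = (ln(S/K) + (r+σ²/2)T) / (σ√T) = (ln(207.76/245.65) + (0.063+0.2622²/2)·0.7718) / 0.230348 = (-0.167524 + 0.075154) / 0.230348 = -0.401004
d₂ = d₁ − σ√T = -0.401004 − 0.230348 = -0.631352
e^{−rT} = e^{−0.063·0.7718} = 0.952540
N(−d₁) = 0.655791,  N(−d₂) = 0.736095
Put price V = K·e^{−rT}·N(−d₂) − S·N(−d₁) = 172.239882 − 136.247227 = 35.992655
Δ = −N(−d₁) = -0.655791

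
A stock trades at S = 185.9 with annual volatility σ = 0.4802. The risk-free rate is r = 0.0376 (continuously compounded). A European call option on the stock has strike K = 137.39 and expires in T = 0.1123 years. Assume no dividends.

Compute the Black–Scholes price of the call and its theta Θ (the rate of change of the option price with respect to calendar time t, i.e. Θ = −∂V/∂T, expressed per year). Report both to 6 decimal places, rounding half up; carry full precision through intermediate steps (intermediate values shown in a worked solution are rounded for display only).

price = 49.367986
Θ = -12.366864

σ√T = 0.4802·√0.1123 = 0.160921
d₁ = (ln(S/K) + (r+σ²/2)T) / (σ√T) = (ln(185.9/137.39) + (0.0376+0.4802²/2)·0.1123) / 0.160921 = (0.302385 + 0.017170) / 0.160921 = 1.985794
d₂ = d₁ − σ√T = 1.985794 − 0.160921 = 1.824874
e^{−rT} = e^{−0.0376·0.1123} = 0.995786
N(d₁) = 0.976472,  N(d₂) = 0.965990
Call price V = S·N(d₁) − K·e^{−rT}·N(d₂) = 181.526131 − 132.158145 = 49.367986
φ(d₁) = (1/√(2π))·e^{−d₁²/2} = 0.055541
Θ = −S·φ(d₁)·σ/(2√T) − r·K·e^{−rT}·N(d₂) = −7.397718 − 4.969146 = -12.366864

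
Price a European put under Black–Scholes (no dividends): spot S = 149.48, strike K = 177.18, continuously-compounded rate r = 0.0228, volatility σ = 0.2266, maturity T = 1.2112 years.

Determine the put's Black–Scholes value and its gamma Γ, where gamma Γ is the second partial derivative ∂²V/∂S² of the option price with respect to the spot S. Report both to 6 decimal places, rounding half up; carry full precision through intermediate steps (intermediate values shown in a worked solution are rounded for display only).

σ√T = 0.2266·√1.2112 = 0.249384
d₁ = (ln(S/K) + (r+σ²/2)T) / (σ√T) = (ln(149.48/177.18) + (0.0228+0.2266²/2)·1.2112) / 0.249384 = (-0.170004 + 0.058711) / 0.249384 = -0.446269
d₂ = d₁ − σ√T = -0.446269 − 0.249384 = -0.695652
e^{−rT} = e^{−0.0228·1.2112} = 0.972762
N(−d₁) = 0.672298,  N(−d₂) = 0.756677
Put price V = K·e^{−rT}·N(−d₂) − S·N(−d₁) = 130.416301 − 100.495176 = 29.921126
φ(d₁) = (1/√(2π))·e^{−d₁²/2} = 0.361130
Γ = φ(d₁) / (S·σ·√T) = 0.009688

price = 29.921126
Γ = 0.009688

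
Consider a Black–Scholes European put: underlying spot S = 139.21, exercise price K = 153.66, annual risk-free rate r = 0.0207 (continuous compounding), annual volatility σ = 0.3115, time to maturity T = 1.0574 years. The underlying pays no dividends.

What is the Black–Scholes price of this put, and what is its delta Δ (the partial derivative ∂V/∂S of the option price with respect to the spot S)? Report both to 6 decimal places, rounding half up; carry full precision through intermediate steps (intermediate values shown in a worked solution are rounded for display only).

σ√T = 0.3115·√1.0574 = 0.320315
d₁ = (ln(S/K) + (r+σ²/2)T) / (σ√T) = (ln(139.21/153.66) + (0.0207+0.3115²/2)·1.0574) / 0.320315 = (-0.098759 + 0.073189) / 0.320315 = -0.079827
d₂ = d₁ − σ√T = -0.079827 − 0.320315 = -0.400142
e^{−rT} = e^{−0.0207·1.0574} = 0.978350
N(−d₁) = 0.531812,  N(−d₂) = 0.655474
Put price V = K·e^{−rT}·N(−d₂) − S·N(−d₁) = 98.539502 − 74.033602 = 24.505901
Δ = −N(−d₁) = -0.531812

price = 24.505901
Δ = -0.531812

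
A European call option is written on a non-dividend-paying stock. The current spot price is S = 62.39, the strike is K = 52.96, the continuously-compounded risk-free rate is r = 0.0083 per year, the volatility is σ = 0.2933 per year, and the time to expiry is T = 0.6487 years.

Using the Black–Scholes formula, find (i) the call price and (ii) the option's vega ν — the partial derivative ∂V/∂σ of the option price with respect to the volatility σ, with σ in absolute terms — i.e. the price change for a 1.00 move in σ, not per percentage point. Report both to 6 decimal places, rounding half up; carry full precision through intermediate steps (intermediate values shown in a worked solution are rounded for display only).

price = 11.588449
ν = 14.151274

σ√T = 0.2933·√0.6487 = 0.236229
d₁ = (ln(S/K) + (r+σ²/2)T) / (σ√T) = (ln(62.39/52.96) + (0.0083+0.2933²/2)·0.6487) / 0.236229 = (0.163868 + 0.033286) / 0.236229 = 0.834589
d₂ = d₁ − σ√T = 0.834589 − 0.236229 = 0.598360
e^{−rT} = e^{−0.0083·0.6487} = 0.994630
N(d₁) = 0.798025,  N(d₂) = 0.725200
Call price V = S·N(d₁) − K·e^{−rT}·N(d₂) = 49.788805 − 38.200357 = 11.588449
φ(d₁) = (1/√(2π))·e^{−d₁²/2} = 0.281617
ν = S·φ(d₁)·√T = 14.151274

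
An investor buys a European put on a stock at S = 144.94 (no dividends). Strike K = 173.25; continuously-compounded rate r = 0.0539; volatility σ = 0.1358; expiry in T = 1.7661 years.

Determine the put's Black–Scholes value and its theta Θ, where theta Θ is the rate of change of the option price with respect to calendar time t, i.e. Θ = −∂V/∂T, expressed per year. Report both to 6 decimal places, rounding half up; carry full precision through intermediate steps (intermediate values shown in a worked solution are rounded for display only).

price = 18.294789
Θ = 3.264289

σ√T = 0.1358·√1.7661 = 0.180471
d₁ = (ln(S/K) + (r+σ²/2)T) / (σ√T) = (ln(144.94/173.25) + (0.0539+0.1358²/2)·1.7661) / 0.180471 = (-0.178416 + 0.111478) / 0.180471 = -0.370908
d₂ = d₁ − σ√T = -0.370908 − 0.180471 = -0.551379
e^{−rT} = e^{−0.0539·1.7661} = 0.909198
N(−d₁) = 0.644647,  N(−d₂) = 0.709313
Put price V = K·e^{−rT}·N(−d₂) − S·N(−d₁) = 111.729908 − 93.435120 = 18.294789
φ(d₁) = (1/√(2π))·e^{−d₁²/2} = 0.372423
Θ = −S·φ(d₁)·σ/(2√T) + r·K·e^{−rT}·N(−d₂) = −2.757954 + 6.022242 = 3.264289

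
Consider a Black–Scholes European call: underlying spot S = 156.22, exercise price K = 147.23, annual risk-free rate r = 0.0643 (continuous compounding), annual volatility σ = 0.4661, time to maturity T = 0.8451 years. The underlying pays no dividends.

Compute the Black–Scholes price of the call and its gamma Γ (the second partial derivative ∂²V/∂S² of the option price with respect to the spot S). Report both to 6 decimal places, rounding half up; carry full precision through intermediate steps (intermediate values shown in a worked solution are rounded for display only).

σ√T = 0.4661·√0.8451 = 0.428483
d₁ = (ln(S/K) + (r+σ²/2)T) / (σ√T) = (ln(156.22/147.23) + (0.0643+0.4661²/2)·0.8451) / 0.428483 = (0.059269 + 0.146139) / 0.428483 = 0.479384
d₂ = d₁ − σ√T = 0.479384 − 0.428483 = 0.050902
e^{−rT} = e^{−0.0643·0.8451} = 0.947110
N(d₁) = 0.684167,  N(d₂) = 0.520298
Call price V = S·N(d₁) − K·e^{−rT}·N(d₂) = 106.880633 − 72.551943 = 34.328690
φ(d₁) = (1/√(2π))·e^{−d₁²/2} = 0.355638
Γ = φ(d₁) / (S·σ·√T) = 0.005313

price = 34.328690
Γ = 0.005313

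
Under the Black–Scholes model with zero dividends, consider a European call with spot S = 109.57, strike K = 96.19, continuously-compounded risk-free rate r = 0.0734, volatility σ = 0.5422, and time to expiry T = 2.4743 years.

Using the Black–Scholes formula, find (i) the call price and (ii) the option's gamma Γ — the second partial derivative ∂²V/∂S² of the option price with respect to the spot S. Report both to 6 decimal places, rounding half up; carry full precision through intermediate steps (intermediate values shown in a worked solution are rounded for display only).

σ√T = 0.5422·√2.4743 = 0.852876
d₁ = (ln(S/K) + (r+σ²/2)T) / (σ√T) = (ln(109.57/96.19) + (0.0734+0.5422²/2)·2.4743) / 0.852876 = (0.130238 + 0.545312) / 0.852876 = 0.792085
d₂ = d₁ − σ√T = 0.792085 − 0.852876 = -0.060790
e^{−rT} = e^{−0.0734·2.4743} = 0.833923
N(d₁) = 0.785845,  N(d₂) = 0.475763
Call price V = S·N(d₁) − K·e^{−rT}·N(d₂) = 86.104985 − 38.163385 = 47.941600
φ(d₁) = (1/√(2π))·e^{−d₁²/2} = 0.291522
Γ = φ(d₁) / (S·σ·√T) = 0.003120

price = 47.941600
Γ = 0.003120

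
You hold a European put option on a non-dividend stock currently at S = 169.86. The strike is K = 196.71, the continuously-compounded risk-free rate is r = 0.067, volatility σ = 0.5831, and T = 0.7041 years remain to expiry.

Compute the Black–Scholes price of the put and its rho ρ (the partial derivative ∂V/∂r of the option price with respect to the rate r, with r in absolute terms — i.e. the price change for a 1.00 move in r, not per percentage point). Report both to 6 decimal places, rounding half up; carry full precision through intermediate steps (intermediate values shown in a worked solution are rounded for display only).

σ√T = 0.5831·√0.7041 = 0.489283
d₁ = (ln(S/K) + (r+σ²/2)T) / (σ√T) = (ln(169.86/196.71) + (0.067+0.5831²/2)·0.7041) / 0.489283 = (-0.146756 + 0.166874) / 0.489283 = 0.041117
d₂ = d₁ − σ√T = 0.041117 − 0.489283 = -0.448166
e^{−rT} = e^{−0.067·0.7041} = 0.953921
N(−d₁) = 0.483601,  N(−d₂) = 0.672983
Put price V = K·e^{−rT}·N(−d₂) − S·N(−d₁) = 126.282485 − 82.144543 = 44.137942
ρ = −K·T·e^{−rT}·N(−d₂) = -88.915498

price = 44.137942
ρ = -88.915498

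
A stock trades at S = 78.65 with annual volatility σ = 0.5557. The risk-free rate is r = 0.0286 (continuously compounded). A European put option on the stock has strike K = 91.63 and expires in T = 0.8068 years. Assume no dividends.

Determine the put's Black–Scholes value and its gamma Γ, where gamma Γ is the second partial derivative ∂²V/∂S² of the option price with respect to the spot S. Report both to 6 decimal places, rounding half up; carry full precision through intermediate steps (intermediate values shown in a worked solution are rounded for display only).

σ√T = 0.5557·√0.8068 = 0.499141
d₁ = (ln(S/K) + (r+σ²/2)T) / (σ√T) = (ln(78.65/91.63) + (0.0286+0.5557²/2)·0.8068) / 0.499141 = (-0.152751 + 0.147645) / 0.499141 = -0.010229
d₂ = d₁ − σ√T = -0.010229 − 0.499141 = -0.509370
e^{−rT} = e^{−0.0286·0.8068} = 0.977190
N(−d₁) = 0.504081,  N(−d₂) = 0.694754
Put price V = K·e^{−rT}·N(−d₂) − S·N(−d₁) = 62.208160 − 39.645947 = 22.562214
φ(d₁) = (1/√(2π))·e^{−d₁²/2} = 0.398921
Γ = φ(d₁) / (S·σ·√T) = 0.010162

price = 22.562214
Γ = 0.010162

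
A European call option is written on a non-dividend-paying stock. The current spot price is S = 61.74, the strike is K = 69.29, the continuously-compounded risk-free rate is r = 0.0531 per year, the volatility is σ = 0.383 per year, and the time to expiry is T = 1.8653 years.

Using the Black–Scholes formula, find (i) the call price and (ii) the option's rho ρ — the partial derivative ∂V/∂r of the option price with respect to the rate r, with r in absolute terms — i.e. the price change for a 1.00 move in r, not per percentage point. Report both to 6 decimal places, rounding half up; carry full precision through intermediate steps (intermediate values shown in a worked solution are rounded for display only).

σ√T = 0.383·√1.8653 = 0.523086
d₁ = (ln(S/K) + (r+σ²/2)T) / (σ√T) = (ln(61.74/69.29) + (0.0531+0.383²/2)·1.8653) / 0.523086 = (-0.115369 + 0.235857) / 0.523086 = 0.230341
d₂ = d₁ − σ√T = 0.230341 − 0.523086 = -0.292745
e^{−rT} = e^{−0.0531·1.8653} = 0.905700
N(d₁) = 0.591087,  N(d₂) = 0.384859
Call price V = S·N(d₁) − K·e^{−rT}·N(d₂) = 36.493695 − 24.152166 = 12.341530
ρ = K·T·e^{−rT}·N(d₂) = 45.051034

price = 12.341530
ρ = 45.051034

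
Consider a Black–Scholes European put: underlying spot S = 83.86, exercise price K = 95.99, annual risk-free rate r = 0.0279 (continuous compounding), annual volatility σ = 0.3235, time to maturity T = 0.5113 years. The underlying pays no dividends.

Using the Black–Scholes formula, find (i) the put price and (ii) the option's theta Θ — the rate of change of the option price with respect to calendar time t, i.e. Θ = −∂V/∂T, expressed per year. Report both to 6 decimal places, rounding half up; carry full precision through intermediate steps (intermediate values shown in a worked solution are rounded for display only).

price = 14.692430
Θ = -5.017994

σ√T = 0.3235·√0.5113 = 0.231319
d₁ = (ln(S/K) + (r+σ²/2)T) / (σ√T) = (ln(83.86/95.99) + (0.0279+0.3235²/2)·0.5113) / 0.231319 = (-0.135095 + 0.041020) / 0.231319 = -0.406691
d₂ = d₁ − σ√T = -0.406691 − 0.231319 = -0.638011
e^{−rT} = e^{−0.0279·0.5113} = 0.985836
N(−d₁) = 0.657883,  N(−d₂) = 0.738267
Put price V = K·e^{−rT}·N(−d₂) − S·N(−d₁) = 69.862474 − 55.170044 = 14.692430
φ(d₁) = (1/√(2π))·e^{−d₁²/2} = 0.367278
Θ = −S·φ(d₁)·σ/(2√T) + r·K·e^{−rT}·N(−d₂) = −6.967157 + 1.949163 = -5.017994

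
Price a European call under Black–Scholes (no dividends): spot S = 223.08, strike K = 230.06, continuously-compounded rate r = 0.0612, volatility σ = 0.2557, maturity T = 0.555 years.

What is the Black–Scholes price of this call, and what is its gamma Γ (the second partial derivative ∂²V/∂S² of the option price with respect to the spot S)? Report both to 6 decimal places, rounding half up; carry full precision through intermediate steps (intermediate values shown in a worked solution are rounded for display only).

σ√T = 0.2557·√0.555 = 0.190492
d₁ = (ln(S/K) + (r+σ²/2)T) / (σ√T) = (ln(223.08/230.06) + (0.0612+0.2557²/2)·0.555) / 0.190492 = (-0.030810 + 0.052110) / 0.190492 = 0.111815
d₂ = d₁ − σ√T = 0.111815 − 0.190492 = -0.078677
e^{−rT} = e^{−0.0612·0.555} = 0.966604
N(d₁) = 0.544515,  N(d₂) = 0.468645
Call price V = S·N(d₁) − K·e^{−rT}·N(d₂) = 121.470424 − 104.215829 = 17.254596
φ(d₁) = (1/√(2π))·e^{−d₁²/2} = 0.396456
Γ = φ(d₁) / (S·σ·√T) = 0.009329

price = 17.254596
Γ = 0.009329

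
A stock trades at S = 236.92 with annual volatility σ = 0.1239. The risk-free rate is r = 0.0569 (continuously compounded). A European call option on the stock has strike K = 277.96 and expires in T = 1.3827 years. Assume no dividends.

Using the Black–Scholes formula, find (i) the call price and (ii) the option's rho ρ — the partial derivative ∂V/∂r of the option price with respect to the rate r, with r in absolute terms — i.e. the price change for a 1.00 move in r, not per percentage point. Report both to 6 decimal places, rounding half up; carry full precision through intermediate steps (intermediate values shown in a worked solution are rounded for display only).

price = 6.494081
ρ = 93.985862

σ√T = 0.1239·√1.3827 = 0.145692
d₁ = (ln(S/K) + (r+σ²/2)T) / (σ√T) = (ln(236.92/277.96) + (0.0569+0.1239²/2)·1.3827) / 0.145692 = (-0.159755 + 0.089289) / 0.145692 = -0.483665
d₂ = d₁ − σ√T = -0.483665 − 0.145692 = -0.629356
e^{−rT} = e^{−0.0569·1.3827} = 0.924340
N(d₁) = 0.314312,  N(d₂) = 0.264558
Call price V = S·N(d₁) − K·e^{−rT}·N(d₂) = 74.466788 − 67.972707 = 6.494081
ρ = K·T·e^{−rT}·N(d₂) = 93.985862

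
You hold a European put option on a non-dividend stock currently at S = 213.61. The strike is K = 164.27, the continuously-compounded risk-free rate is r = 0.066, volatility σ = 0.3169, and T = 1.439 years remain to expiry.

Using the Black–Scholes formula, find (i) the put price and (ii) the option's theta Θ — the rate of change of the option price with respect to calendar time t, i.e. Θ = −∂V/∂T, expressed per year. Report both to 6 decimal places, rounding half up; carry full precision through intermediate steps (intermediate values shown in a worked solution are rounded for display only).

price = 6.255192
Θ = -3.706671

σ√T = 0.3169·√1.439 = 0.380148
d₁ = (ln(S/K) + (r+σ²/2)T) / (σ√T) = (ln(213.61/164.27) + (0.066+0.3169²/2)·1.439) / 0.380148 = (0.262641 + 0.167230) / 0.380148 = 1.130799
d₂ = d₁ − σ√T = 1.130799 − 0.380148 = 0.750651
e^{−rT} = e^{−0.066·1.439} = 0.909397
N(−d₁) = 0.129070,  N(−d₂) = 0.226431
Put price V = K·e^{−rT}·N(−d₂) − S·N(−d₁) = 33.825823 − 27.570631 = 6.255192
φ(d₁) = (1/√(2π))·e^{−d₁²/2} = 0.210495
Θ = −S·φ(d₁)·σ/(2√T) + r·K·e^{−rT}·N(−d₂) = −5.939175 + 2.232504 = -3.706671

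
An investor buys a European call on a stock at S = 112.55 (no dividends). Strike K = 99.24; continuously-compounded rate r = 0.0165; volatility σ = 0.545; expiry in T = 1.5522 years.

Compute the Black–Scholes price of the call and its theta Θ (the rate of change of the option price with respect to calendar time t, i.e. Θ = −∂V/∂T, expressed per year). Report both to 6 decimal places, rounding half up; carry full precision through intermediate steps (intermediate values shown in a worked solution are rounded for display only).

price = 36.381098
Θ = -9.107520

σ√T = 0.545·√1.5522 = 0.679001
d₁ = (ln(S/K) + (r+σ²/2)T) / (σ√T) = (ln(112.55/99.24) + (0.0165+0.545²/2)·1.5522) / 0.679001 = (0.125856 + 0.256132) / 0.679001 = 0.562575
d₂ = d₁ − σ√T = 0.562575 − 0.679001 = -0.116426
e^{−rT} = e^{−0.0165·1.5522} = 0.974714
N(d₁) = 0.713138,  N(d₂) = 0.453657
Call price V = S·N(d₁) − K·e^{−rT}·N(d₂) = 80.263658 − 43.882560 = 36.381098
φ(d₁) = (1/√(2π))·e^{−d₁²/2} = 0.340553
Θ = −S·φ(d₁)·σ/(2√T) − r·K·e^{−rT}·N(d₂) = −8.383458 − 0.724062 = -9.107520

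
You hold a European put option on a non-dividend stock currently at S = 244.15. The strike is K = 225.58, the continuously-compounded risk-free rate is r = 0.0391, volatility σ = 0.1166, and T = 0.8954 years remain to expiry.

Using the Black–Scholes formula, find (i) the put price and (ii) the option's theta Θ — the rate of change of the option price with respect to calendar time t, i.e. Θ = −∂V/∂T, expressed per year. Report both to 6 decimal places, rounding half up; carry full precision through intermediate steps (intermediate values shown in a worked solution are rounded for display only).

σ√T = 0.1166·√0.8954 = 0.110333
d₁ = (ln(S/K) + (r+σ²/2)T) / (σ√T) = (ln(244.15/225.58) + (0.0391+0.1166²/2)·0.8954) / 0.110333 = (0.079108 + 0.041097) / 0.110333 = 1.089469
d₂ = d₁ − σ√T = 1.089469 − 0.110333 = 0.979135
e^{−rT} = e^{−0.0391·0.8954} = 0.965596
N(−d₁) = 0.137974,  N(−d₂) = 0.163757
Put price V = K·e^{−rT}·N(−d₂) − S·N(−d₁) = 35.669309 − 33.686267 = 1.983042
φ(d₁) = (1/√(2π))·e^{−d₁²/2} = 0.220378
Θ = −S·φ(d₁)·σ/(2√T) + r·K·e^{−rT}·N(−d₂) = −3.315016 + 1.394670 = -1.920346

price = 1.983042
Θ = -1.920346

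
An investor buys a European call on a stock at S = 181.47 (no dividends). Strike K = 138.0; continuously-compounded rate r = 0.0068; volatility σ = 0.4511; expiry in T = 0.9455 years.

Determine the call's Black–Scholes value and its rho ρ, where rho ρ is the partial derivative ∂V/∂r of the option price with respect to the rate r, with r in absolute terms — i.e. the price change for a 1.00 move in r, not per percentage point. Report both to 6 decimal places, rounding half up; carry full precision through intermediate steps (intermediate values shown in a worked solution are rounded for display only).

σ√T = 0.4511·√0.9455 = 0.438635
d₁ = (ln(S/K) + (r+σ²/2)T) / (σ√T) = (ln(181.47/138.0) + (0.0068+0.4511²/2)·0.9455) / 0.438635 = (0.273837 + 0.102630) / 0.438635 = 0.858268
d₂ = d₁ − σ√T = 0.858268 − 0.438635 = 0.419632
e^{−rT} = e^{−0.0068·0.9455} = 0.993591
N(d₁) = 0.804628,  N(d₂) = 0.662623
Call price V = S·N(d₁) − K·e^{−rT}·N(d₂) = 146.015785 − 90.855943 = 55.159842
ρ = K·T·e^{−rT}·N(d₂) = 85.904294

price = 55.159842
ρ = 85.904294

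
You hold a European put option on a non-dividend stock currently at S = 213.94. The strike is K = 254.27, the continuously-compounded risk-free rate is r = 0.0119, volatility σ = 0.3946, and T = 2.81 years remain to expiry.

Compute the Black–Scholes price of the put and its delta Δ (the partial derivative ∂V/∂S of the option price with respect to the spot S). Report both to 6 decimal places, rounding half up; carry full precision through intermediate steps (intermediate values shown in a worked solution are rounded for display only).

σ√T = 0.3946·√2.81 = 0.661470
d₁ = (ln(S/K) + (r+σ²/2)T) / (σ√T) = (ln(213.94/254.27) + (0.0119+0.3946²/2)·2.81) / 0.661470 = (-0.172701 + 0.252210) / 0.661470 = 0.120201
d₂ = d₁ − σ√T = 0.120201 − 0.661470 = -0.541269
e^{−rT} = e^{−0.0119·2.81} = 0.967114
N(−d₁) = 0.452162,  N(−d₂) = 0.705839
Put price V = K·e^{−rT}·N(−d₂) − S·N(−d₁) = 173.571495 − 96.735542 = 76.835952
Δ = −N(−d₁) = -0.452162

price = 76.835952
Δ = -0.452162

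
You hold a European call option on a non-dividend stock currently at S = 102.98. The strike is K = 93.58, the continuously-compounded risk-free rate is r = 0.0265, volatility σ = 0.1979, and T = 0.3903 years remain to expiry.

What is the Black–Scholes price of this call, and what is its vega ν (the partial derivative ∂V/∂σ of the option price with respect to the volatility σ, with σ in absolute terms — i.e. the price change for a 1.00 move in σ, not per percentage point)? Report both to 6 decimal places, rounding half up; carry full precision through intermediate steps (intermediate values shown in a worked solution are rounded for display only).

price = 11.670613
ν = 16.815190

σ√T = 0.1979·√0.3903 = 0.123636
d₁ = (ln(S/K) + (r+σ²/2)T) / (σ√T) = (ln(102.98/93.58) + (0.0265+0.1979²/2)·0.3903) / 0.123636 = (0.095718 + 0.017986) / 0.123636 = 0.919667
d₂ = d₁ − σ√T = 0.919667 − 0.123636 = 0.796031
e^{−rT} = e^{−0.0265·0.3903} = 0.989710
N(d₁) = 0.821127,  N(d₂) = 0.786993
Call price V = S·N(d₁) − K·e^{−rT}·N(d₂) = 84.559620 − 72.889006 = 11.670613
φ(d₁) = (1/√(2π))·e^{−d₁²/2} = 0.261366
ν = S·φ(d₁)·√T = 16.815190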